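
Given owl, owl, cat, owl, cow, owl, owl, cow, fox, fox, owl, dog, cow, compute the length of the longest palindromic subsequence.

Using dp[i][j] = 2 + dp[i+1][j−1] if the ends match, else max(dp[i+1][j], dp[i][j−1]):
dp[1][13] = 7. A witness is owl owl owl cow owl owl owl at positions 1,2,4,5,6,7,11.

7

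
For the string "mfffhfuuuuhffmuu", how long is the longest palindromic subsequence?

12

One longest palindromic subsequence is mffhuuuuhffm (positions 1,2,3,5,7,8,9,10,11,12,13,14); it reads the same forward and backward, and the interval DP gives dp[1][16] = 12.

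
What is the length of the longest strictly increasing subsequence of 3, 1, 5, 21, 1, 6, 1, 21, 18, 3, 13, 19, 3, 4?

One longest increasing subsequence is 3, 5, 6, 18, 19 (positions 1,3,6,9,12), of length 5; no longer one exists.

5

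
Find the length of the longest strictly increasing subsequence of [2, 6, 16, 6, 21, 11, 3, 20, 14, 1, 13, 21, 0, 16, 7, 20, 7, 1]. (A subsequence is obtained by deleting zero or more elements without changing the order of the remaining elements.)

6

Scanning left to right, the best length ending at each element is: 2→1, 6→2, 16→3, 6→2, 21→4, 11→3, 3→2, 20→4, 14→4, 1→1, 13→4, 21→5, 0→1, 16→5, 7→3, 20→6, 7→3, 1→2.
So the longest increasing subsequence has length 6, e.g. 2, 6, 11, 14, 16, 20.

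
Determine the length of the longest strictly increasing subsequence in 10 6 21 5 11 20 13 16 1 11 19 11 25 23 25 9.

Let dp[i] be the longest increasing subsequence ending at position i. Then dp = [1, 1, 2, 1, 2, 3, 3, 4, 1, 2, 5, 2, 6, 6, 7, 2].
The maximum is 7; one witness is 10, 11, 13, 16, 19, 23, 25 at positions 1,5,7,8,11,14,15.

7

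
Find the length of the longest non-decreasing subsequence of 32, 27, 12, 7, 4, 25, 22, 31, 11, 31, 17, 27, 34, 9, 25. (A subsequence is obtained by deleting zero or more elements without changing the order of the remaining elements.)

Scanning left to right, the best length ending at each element is: 32→1, 27→1, 12→1, 7→1, 4→1, 25→2, 22→2, 31→3, 11→2, 31→4, 17→3, 27→4, 34→5, 9→2, 25→4.
So the longest non-decreasing subsequence has length 5, e.g. 12, 25, 31, 31, 34.

5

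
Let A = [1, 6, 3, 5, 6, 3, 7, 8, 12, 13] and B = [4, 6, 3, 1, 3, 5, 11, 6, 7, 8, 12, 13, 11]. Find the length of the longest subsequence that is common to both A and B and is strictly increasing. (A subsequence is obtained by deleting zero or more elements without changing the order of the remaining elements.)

8

For each value that appears in both, track the longest common increasing run ending there.
The best achievable length is 8; one witness is 1, 3, 5, 6, 7, 8, 12, 13 (A-positions 1,3,4,5,7,8,9,10, B-positions 4,5,6,8,9,10,11,12).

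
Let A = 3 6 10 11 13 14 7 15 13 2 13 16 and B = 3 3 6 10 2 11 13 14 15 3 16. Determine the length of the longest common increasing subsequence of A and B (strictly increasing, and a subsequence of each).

8

A longest common strictly increasing subsequence is 3, 6, 10, 11, 13, 14, 15, 16 (length 8); it appears in order in both A and B, and no longer such subsequence exists.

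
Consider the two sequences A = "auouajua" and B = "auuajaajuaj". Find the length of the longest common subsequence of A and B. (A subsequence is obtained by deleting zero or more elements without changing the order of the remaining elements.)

7

Backtracking the LCS table gives one alignment: a (A1,B1) → u (A2,B2) → u (A4,B3) → a (A5,B7) → j (A6,B8) → u (A7,B9) → a (A8,B10).
So the longest common subsequence has length 7.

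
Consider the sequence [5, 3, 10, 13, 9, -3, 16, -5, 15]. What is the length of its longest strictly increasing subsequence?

One longest increasing subsequence is 5, 10, 13, 16 (positions 1,3,4,7), of length 4; no longer one exists.

4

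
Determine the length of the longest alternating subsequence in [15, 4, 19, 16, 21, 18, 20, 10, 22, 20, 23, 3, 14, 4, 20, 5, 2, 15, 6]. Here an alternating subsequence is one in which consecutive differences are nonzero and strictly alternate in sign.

18

Track the best alternating length ending on an up-step vs a down-step at each position: up/down = 1/1, 1/2, 3/1, 3/4, 5/1, 5/6, 7/6, 3/8, 9/1, 9/10, 11/1, 1/12, 13/12, 13/14, 15/12, 15/16, 1/16, 17/16, 17/18.
The maximum over both is 18; one such subsequence is 15, 4, 19, 16, 21, 18, 20, 10, 22, 20, 23, 3, 14, 4, 20, 5, 15, 6.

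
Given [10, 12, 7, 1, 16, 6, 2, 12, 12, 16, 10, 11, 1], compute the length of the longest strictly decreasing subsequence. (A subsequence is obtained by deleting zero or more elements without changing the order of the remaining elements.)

Scanning left to right, the best length ending at each element is: 10→1, 12→1, 7→2, 1→3, 16→1, 6→3, 2→4, 12→2, 12→2, 16→1, 10→3, 11→3, 1→5.
So the longest decreasing subsequence has length 5, e.g. 10, 7, 6, 2, 1.

5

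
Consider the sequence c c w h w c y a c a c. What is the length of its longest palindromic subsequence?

7

One longest palindromic subsequence is ccwhwcc (positions 1,2,3,4,5,9,11); it reads the same forward and backward, and the interval DP gives dp[1][11] = 7.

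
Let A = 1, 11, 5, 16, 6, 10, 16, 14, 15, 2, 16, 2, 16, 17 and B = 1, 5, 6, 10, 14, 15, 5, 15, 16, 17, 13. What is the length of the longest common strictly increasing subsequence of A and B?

A longest common strictly increasing subsequence is 1, 5, 6, 10, 14, 15, 16, 17 (length 8); it appears in order in both A and B, and no longer such subsequence exists.

8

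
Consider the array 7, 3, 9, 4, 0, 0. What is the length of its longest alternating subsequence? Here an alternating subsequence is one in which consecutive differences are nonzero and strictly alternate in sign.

4

A longest alternating subsequence is 7, 3, 9, 4 (positions 1,2,3,4); its 3 consecutive differences strictly alternate in sign, and length 4 is optimal.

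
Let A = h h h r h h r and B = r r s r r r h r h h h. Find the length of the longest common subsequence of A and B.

4

Backtracking the LCS table gives one alignment: h (A1,B7) → h (A3,B9) → h (A5,B10) → h (A6,B11).
So the longest common subsequence has length 4.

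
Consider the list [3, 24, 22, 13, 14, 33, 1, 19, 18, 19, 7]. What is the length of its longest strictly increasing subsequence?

Let dp[i] be the longest increasing subsequence ending at position i. Then dp = [1, 2, 2, 2, 3, 4, 1, 4, 4, 5, 2].
The maximum is 5; one witness is 3, 13, 14, 18, 19 at positions 1,4,5,9,10.

5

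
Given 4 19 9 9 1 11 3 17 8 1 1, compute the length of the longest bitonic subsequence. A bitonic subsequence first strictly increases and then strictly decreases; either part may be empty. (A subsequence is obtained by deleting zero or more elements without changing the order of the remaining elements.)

Let inc[i] be the LIS ending at i and dec[i] the longest strictly decreasing subsequence starting at i. inc = [1, 2, 2, 2, 1, 3, 2, 4, 3, 1, 1], dec = [3, 4, 3, 3, 1, 3, 2, 3, 2, 1, 1].
max_i inc[i]+dec[i]−1 = 6, with one witness 4, 9, 11, 17, 8, 1.

6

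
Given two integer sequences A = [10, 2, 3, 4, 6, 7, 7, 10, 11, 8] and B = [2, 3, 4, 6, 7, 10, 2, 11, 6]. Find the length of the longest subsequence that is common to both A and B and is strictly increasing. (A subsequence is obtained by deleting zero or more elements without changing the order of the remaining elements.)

7

For each value that appears in both, track the longest common increasing run ending there.
The best achievable length is 7; one witness is 2, 3, 4, 6, 7, 10, 11 (A-positions 2,3,4,5,6,8,9, B-positions 1,2,3,4,5,6,8).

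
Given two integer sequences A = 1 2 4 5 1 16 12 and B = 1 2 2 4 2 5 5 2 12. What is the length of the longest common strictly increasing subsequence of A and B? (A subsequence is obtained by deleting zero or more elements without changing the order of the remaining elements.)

5

For each value that appears in both, track the longest common increasing run ending there.
The best achievable length is 5; one witness is 1, 2, 4, 5, 12 (A-positions 1,2,3,4,7, B-positions 1,2,4,6,9).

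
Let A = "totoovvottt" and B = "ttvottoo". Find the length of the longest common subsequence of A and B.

A longest common subsequence is ttvott (length 6); the LCS DP confirms no longer common subsequence exists.

6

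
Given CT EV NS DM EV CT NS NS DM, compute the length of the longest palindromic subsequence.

One longest palindromic subsequence is CT EV DM EV CT (positions 1,2,4,5,6); it reads the same forward and backward, and the interval DP gives dp[1][9] = 5.

5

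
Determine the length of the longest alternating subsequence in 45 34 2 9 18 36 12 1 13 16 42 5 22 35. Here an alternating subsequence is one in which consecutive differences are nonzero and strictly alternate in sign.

Track the best alternating length ending on an up-step vs a down-step at each position: up/down = 1/1, 1/2, 1/2, 3/2, 3/2, 3/2, 3/4, 1/4, 5/4, 5/4, 5/2, 5/6, 7/6, 7/6.
The maximum over both is 7; one such subsequence is 45, 2, 18, 12, 13, 5, 22.

7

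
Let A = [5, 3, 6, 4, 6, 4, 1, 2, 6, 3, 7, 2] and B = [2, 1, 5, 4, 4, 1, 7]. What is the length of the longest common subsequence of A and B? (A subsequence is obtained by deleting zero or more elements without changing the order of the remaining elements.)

Backtracking the LCS table gives one alignment: 5 (A1,B3) → 4 (A4,B4) → 4 (A6,B5) → 1 (A7,B6) → 7 (A11,B7).
So the longest common subsequence has length 5.

5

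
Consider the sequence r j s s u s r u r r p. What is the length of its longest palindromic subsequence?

One longest palindromic subsequence is rrurr (positions 1,7,8,9,10); it reads the same forward and backward, and the interval DP gives dp[1][11] = 5.

5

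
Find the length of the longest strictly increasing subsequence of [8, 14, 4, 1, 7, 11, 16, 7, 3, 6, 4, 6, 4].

4

Let dp[i] be the longest increasing subsequence ending at position i. Then dp = [1, 2, 1, 1, 2, 3, 4, 2, 2, 3, 3, 4, 3].
The maximum is 4; one witness is 4, 7, 11, 16 at positions 3,5,6,7.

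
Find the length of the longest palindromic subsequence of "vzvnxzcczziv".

8

One longest palindromic subsequence is vzzcczzv (positions 1,2,6,7,8,9,10,12); it reads the same forward and backward, and the interval DP gives dp[1][12] = 8.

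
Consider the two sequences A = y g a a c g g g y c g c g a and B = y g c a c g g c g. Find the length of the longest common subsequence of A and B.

Backtracking the LCS table gives one alignment: y (A1,B1) → g (A2,B2) → a (A4,B4) → c (A5,B5) → g (A8,B6) → g (A11,B7) → c (A12,B8) → g (A13,B9).
So the longest common subsequence has length 8.

8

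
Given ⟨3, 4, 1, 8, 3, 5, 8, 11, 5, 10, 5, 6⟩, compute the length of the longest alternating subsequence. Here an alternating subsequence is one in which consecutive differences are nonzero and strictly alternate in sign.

10

Track the best alternating length ending on an up-step vs a down-step at each position: up/down = 1/1, 2/1, 1/3, 4/1, 4/5, 6/5, 6/1, 6/1, 6/7, 8/7, 6/9, 10/9.
The maximum over both is 10; one such subsequence is 3, 4, 1, 8, 3, 8, 5, 10, 5, 6.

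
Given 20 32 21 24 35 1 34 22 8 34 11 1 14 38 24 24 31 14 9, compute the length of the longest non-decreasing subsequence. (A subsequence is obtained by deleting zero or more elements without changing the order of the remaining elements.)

One longest non-decreasing subsequence is 1, 8, 11, 14, 24, 24, 31 (positions 6,9,11,13,15,16,17), of length 7; no longer one exists.

7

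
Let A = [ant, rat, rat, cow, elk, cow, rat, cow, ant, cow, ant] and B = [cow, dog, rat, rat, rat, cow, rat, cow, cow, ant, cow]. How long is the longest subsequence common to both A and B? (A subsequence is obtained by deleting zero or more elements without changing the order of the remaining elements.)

7

Backtracking the LCS table gives one alignment: rat (A2,B4) → rat (A3,B5) → cow (A4,B6) → cow (A6,B8) → cow (A8,B9) → ant (A9,B10) → cow (A10,B11).
So the longest common subsequence has length 7.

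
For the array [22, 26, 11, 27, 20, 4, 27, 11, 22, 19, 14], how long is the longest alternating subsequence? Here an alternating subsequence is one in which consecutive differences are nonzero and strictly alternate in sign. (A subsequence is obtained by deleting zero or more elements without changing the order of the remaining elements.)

A longest alternating subsequence is 22, 26, 11, 27, 20, 27, 11, 22, 19 (positions 1,2,3,4,5,7,8,9,10); its 8 consecutive differences strictly alternate in sign, and length 9 is optimal.

9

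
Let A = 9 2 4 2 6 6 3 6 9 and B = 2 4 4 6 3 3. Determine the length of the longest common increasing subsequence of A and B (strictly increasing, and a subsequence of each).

3

For each value that appears in both, track the longest common increasing run ending there.
The best achievable length is 3; one witness is 2, 4, 6 (A-positions 2,3,5, B-positions 1,2,4).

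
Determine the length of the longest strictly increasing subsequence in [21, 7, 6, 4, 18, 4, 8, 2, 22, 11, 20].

One longest increasing subsequence is 7, 8, 11, 20 (positions 2,7,10,11), of length 4; no longer one exists.

4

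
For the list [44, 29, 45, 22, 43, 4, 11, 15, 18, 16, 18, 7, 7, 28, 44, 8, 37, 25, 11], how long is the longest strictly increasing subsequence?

Let dp[i] be the longest increasing subsequence ending at position i. Then dp = [1, 1, 2, 1, 2, 1, 2, 3, 4, 4, 5, 2, 2, 6, 7, 3, 7, 6, 4].
The maximum is 7; one witness is 4, 11, 15, 16, 18, 28, 44 at positions 6,7,8,10,11,14,15.

7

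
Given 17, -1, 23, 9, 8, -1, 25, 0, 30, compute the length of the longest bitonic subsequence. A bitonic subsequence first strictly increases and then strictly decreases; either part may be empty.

One longest bitonic subsequence is 17, 23, 9, 8, 0 (positions 1,3,4,5,8): it rises to 23 then falls. Length 5 is optimal.

5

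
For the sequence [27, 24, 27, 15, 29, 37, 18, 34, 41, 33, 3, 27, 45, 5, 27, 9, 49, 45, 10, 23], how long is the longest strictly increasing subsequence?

7

Scanning left to right, the best length ending at each element is: 27→1, 24→1, 27→2, 15→1, 29→3, 37→4, 18→2, 34→4, 41→5, 33→4, 3→1, 27→3, 45→6, 5→2, 27→3, 9→3, 49→7, 45→6, 10→4, 23→5.
So the longest increasing subsequence has length 7, e.g. 24, 27, 29, 37, 41, 45, 49.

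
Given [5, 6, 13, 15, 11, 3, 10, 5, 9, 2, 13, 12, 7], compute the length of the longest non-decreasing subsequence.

One longest non-decreasing subsequence is 5, 6, 13, 15 (positions 1,2,3,4), of length 4; no longer one exists.

4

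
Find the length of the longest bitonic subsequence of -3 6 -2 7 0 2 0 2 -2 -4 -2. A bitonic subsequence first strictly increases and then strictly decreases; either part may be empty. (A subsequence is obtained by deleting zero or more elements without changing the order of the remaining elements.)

Let inc[i] be the LIS ending at i and dec[i] the longest strictly decreasing subsequence starting at i. inc = [1, 2, 2, 3, 3, 4, 3, 4, 2, 1, 2], dec = [2, 5, 2, 5, 3, 4, 3, 3, 2, 1, 1].
max_i inc[i]+dec[i]−1 = 7, with one witness -3, 6, 7, 2, 0, -2, -4.

7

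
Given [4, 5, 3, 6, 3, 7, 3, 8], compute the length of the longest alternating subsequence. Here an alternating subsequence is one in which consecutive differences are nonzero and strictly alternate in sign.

8

A longest alternating subsequence is 4, 5, 3, 6, 3, 7, 3, 8 (positions 1,2,3,4,5,6,7,8); its 7 consecutive differences strictly alternate in sign, and length 8 is optimal.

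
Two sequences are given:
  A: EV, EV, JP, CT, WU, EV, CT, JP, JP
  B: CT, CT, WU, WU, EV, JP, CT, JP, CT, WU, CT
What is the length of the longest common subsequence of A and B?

5

A longest common subsequence is EV, JP, CT, WU, CT (length 5); the LCS DP confirms no longer common subsequence exists.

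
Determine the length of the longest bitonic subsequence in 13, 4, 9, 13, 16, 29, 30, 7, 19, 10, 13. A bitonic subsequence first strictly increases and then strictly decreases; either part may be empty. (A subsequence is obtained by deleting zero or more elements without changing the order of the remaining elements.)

Let inc[i] be the LIS ending at i and dec[i] the longest strictly decreasing subsequence starting at i. inc = [1, 1, 2, 3, 4, 5, 6, 2, 5, 3, 4], dec = [3, 1, 2, 2, 2, 3, 3, 1, 2, 1, 1].
max_i inc[i]+dec[i]−1 = 8, with one witness 4, 9, 13, 16, 29, 30, 19, 13.

8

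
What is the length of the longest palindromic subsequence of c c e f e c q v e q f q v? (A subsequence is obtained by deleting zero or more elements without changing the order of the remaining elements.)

5

One longest palindromic subsequence is vqfqv (positions 8,10,11,12,13); it reads the same forward and backward, and the interval DP gives dp[1][13] = 5.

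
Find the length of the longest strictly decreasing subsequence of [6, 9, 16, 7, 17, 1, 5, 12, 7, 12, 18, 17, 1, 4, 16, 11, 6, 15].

5

One longest decreasing subsequence is 18, 17, 16, 11, 6 (positions 11,12,15,16,17), of length 5; no longer one exists.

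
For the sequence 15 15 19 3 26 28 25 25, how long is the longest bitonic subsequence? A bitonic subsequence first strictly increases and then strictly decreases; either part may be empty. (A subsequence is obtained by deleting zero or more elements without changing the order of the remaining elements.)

Let inc[i] be the LIS ending at i and dec[i] the longest strictly decreasing subsequence starting at i. inc = [1, 1, 2, 1, 3, 4, 3, 3], dec = [2, 2, 2, 1, 2, 2, 1, 1].
max_i inc[i]+dec[i]−1 = 5, with one witness 15, 19, 26, 28, 25.

5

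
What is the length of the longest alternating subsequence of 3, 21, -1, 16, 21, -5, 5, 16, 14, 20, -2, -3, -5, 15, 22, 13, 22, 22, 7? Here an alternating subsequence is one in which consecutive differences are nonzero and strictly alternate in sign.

13

A longest alternating subsequence is 3, 21, -1, 16, -5, 16, 14, 20, -2, 15, 13, 22, 7 (positions 1,2,3,4,6,8,9,10,11,14,16,17,19); its 12 consecutive differences strictly alternate in sign, and length 13 is optimal.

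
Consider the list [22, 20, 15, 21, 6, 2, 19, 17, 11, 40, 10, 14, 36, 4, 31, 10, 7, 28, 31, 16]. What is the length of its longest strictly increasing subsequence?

5

Let dp[i] be the longest increasing subsequence ending at position i. Then dp = [1, 1, 1, 2, 1, 1, 2, 2, 2, 3, 2, 3, 4, 2, 4, 3, 3, 4, 5, 4].
The maximum is 5; one witness is 6, 11, 14, 28, 31 at positions 5,9,12,18,19.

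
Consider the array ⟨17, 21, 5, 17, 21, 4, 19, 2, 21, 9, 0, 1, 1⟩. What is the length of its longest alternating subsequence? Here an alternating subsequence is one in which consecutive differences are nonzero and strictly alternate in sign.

10

Track the best alternating length ending on an up-step vs a down-step at each position: up/down = 1/1, 2/1, 1/3, 4/3, 4/1, 1/5, 6/5, 1/7, 8/1, 8/9, 1/9, 10/9, 10/9.
The maximum over both is 10; one such subsequence is 17, 21, 5, 17, 4, 19, 2, 21, 0, 1.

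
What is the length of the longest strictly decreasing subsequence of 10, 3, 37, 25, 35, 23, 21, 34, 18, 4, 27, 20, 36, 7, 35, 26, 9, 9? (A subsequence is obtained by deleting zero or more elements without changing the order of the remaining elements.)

6

Let dp[i] be the longest decreasing subsequence ending at position i. Then dp = [1, 2, 1, 2, 2, 3, 4, 3, 5, 6, 4, 5, 2, 6, 3, 5, 6, 6].
The maximum is 6; one witness is 37, 25, 23, 21, 18, 4 at positions 3,4,6,7,9,10.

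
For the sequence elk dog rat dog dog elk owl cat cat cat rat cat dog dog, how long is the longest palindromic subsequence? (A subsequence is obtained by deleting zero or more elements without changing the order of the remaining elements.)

8

Using dp[i][j] = 2 + dp[i+1][j−1] if the ends match, else max(dp[i+1][j], dp[i][j−1]):
dp[1][14] = 8. A witness is dog dog cat cat cat cat dog dog at positions 2,4,8,9,10,12,13,14.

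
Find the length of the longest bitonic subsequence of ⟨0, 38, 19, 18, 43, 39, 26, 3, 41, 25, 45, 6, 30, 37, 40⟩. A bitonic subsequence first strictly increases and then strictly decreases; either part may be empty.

One longest bitonic subsequence is 0, 38, 43, 39, 26, 25, 6 (positions 1,2,5,6,7,10,12): it rises to 43 then falls. Length 7 is optimal.

7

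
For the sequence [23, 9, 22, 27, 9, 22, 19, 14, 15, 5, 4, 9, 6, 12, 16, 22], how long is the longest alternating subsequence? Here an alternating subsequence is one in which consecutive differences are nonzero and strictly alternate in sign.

11

Track the best alternating length ending on an up-step vs a down-step at each position: up/down = 1/1, 1/2, 3/2, 3/1, 1/4, 5/4, 5/6, 5/6, 7/6, 1/8, 1/8, 9/8, 9/10, 11/8, 11/6, 11/4.
The maximum over both is 11; one such subsequence is 23, 9, 22, 9, 22, 14, 15, 5, 9, 6, 12.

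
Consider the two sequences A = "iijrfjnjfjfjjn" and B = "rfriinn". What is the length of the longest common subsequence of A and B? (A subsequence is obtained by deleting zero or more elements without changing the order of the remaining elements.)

4

Backtracking the LCS table gives one alignment: i (A1,B4) → i (A2,B5) → n (A7,B6) → n (A14,B7).
So the longest common subsequence has length 4.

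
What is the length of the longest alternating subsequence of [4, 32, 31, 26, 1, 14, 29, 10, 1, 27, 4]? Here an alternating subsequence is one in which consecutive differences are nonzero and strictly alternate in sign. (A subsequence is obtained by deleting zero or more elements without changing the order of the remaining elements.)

7

A longest alternating subsequence is 4, 32, 1, 14, 10, 27, 4 (positions 1,2,5,6,8,10,11); its 6 consecutive differences strictly alternate in sign, and length 7 is optimal.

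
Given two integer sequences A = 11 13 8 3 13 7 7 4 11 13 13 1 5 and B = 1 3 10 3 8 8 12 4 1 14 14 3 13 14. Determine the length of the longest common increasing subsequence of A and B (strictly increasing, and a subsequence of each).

3

For each value that appears in both, track the longest common increasing run ending there.
The best achievable length is 3; one witness is 3, 4, 13 (A-positions 4,8,10, B-positions 2,8,13).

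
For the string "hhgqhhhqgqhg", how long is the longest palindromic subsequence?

One longest palindromic subsequence is hgqhhhqgh (positions 2,3,4,5,6,7,8,9,11); it reads the same forward and backward, and the interval DP gives dp[1][12] = 9.

9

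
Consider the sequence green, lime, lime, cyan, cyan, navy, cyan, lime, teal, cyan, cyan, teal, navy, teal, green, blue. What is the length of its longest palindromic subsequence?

8

One longest palindromic subsequence is green navy teal cyan cyan teal navy green (positions 1,6,9,10,11,12,13,15); it reads the same forward and backward, and the interval DP gives dp[1][16] = 8.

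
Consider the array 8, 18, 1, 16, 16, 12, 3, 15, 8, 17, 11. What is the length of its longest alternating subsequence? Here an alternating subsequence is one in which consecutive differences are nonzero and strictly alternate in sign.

Track the best alternating length ending on an up-step vs a down-step at each position: up/down = 1/1, 2/1, 1/3, 4/3, 4/3, 4/5, 4/5, 6/5, 6/7, 8/3, 8/9.
The maximum over both is 9; one such subsequence is 8, 18, 1, 16, 12, 15, 8, 17, 11.

9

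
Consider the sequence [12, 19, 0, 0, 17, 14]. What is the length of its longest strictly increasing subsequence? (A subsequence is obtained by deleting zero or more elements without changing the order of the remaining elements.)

Scanning left to right, the best length ending at each element is: 12→1, 19→2, 0→1, 0→1, 17→2, 14→2.
So the longest increasing subsequence has length 2, e.g. 12, 19.

2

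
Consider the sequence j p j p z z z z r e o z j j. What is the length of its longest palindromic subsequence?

Using dp[i][j] = 2 + dp[i+1][j−1] if the ends match, else max(dp[i+1][j], dp[i][j−1]):
dp[1][14] = 9. A witness is jjzzzzzjj at positions 1,3,5,6,7,8,12,13,14.

9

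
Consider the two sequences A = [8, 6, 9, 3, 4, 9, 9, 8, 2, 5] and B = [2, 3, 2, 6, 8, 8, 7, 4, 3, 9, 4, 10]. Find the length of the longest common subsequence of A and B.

3

Backtracking the LCS table gives one alignment: 8 (A1,B6) → 9 (A3,B10) → 4 (A5,B11).
So the longest common subsequence has length 3.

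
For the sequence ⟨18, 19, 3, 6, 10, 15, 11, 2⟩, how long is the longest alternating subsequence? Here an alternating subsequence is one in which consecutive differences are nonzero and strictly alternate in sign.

A longest alternating subsequence is 18, 19, 3, 15, 11 (positions 1,2,3,6,7); its 4 consecutive differences strictly alternate in sign, and length 5 is optimal.

5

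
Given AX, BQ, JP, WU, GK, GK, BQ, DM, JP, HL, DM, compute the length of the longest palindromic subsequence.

One longest palindromic subsequence is JP GK GK JP (positions 3,5,6,9); it reads the same forward and backward, and the interval DP gives dp[1][11] = 4.

4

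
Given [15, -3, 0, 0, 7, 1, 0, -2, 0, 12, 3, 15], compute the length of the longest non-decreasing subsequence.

7

Scanning left to right, the best length ending at each element is: 15→1, -3→1, 0→2, 0→3, 7→4, 1→4, 0→4, -2→2, 0→5, 12→6, 3→6, 15→7.
So the longest non-decreasing subsequence has length 7, e.g. -3, 0, 0, 0, 0, 12, 15.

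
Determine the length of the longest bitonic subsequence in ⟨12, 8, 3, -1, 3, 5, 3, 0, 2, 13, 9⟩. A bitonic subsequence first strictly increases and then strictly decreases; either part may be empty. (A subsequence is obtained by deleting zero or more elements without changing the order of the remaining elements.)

One longest bitonic subsequence is 12, 8, 5, 3, 2 (positions 1,2,6,7,9): it rises to 12 then falls. Length 5 is optimal.

5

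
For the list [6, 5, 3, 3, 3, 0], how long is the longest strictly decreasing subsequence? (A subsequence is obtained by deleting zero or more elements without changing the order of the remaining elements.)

4

One longest decreasing subsequence is 6, 5, 3, 0 (positions 1,2,3,6), of length 4; no longer one exists.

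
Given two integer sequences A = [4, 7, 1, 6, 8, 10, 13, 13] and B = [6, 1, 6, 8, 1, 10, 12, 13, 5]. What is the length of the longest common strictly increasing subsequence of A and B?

For each value that appears in both, track the longest common increasing run ending there.
The best achievable length is 5; one witness is 1, 6, 8, 10, 13 (A-positions 3,4,5,6,7, B-positions 2,3,4,6,8).

5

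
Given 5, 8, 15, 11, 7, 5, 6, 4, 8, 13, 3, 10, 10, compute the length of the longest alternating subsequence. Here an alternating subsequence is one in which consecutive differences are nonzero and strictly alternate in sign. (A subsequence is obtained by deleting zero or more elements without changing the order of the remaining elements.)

8

A longest alternating subsequence is 5, 8, 5, 6, 4, 8, 3, 10 (positions 1,2,6,7,8,9,11,12); its 7 consecutive differences strictly alternate in sign, and length 8 is optimal.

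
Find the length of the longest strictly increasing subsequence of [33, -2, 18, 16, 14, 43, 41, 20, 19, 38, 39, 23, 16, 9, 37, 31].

Let dp[i] be the longest increasing subsequence ending at position i. Then dp = [1, 1, 2, 2, 2, 3, 3, 3, 3, 4, 5, 4, 3, 2, 5, 5].
The maximum is 5; one witness is -2, 18, 20, 38, 39 at positions 2,3,8,10,11.

5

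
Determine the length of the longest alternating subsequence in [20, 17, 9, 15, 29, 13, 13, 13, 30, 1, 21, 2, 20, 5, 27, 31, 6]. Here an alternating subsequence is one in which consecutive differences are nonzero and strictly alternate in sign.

Track the best alternating length ending on an up-step vs a down-step at each position: up/down = 1/1, 1/2, 1/2, 3/2, 3/1, 3/4, 3/4, 3/4, 5/1, 1/6, 7/6, 7/8, 9/8, 9/10, 11/6, 11/1, 11/12.
The maximum over both is 12; one such subsequence is 20, 9, 15, 13, 30, 1, 21, 2, 20, 5, 27, 6.

12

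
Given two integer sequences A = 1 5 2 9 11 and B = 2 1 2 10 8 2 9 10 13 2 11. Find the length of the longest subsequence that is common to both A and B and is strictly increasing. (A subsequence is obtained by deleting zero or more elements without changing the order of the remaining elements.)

4

A longest common strictly increasing subsequence is 1, 2, 9, 11 (length 4); it appears in order in both A and B, and no longer such subsequence exists.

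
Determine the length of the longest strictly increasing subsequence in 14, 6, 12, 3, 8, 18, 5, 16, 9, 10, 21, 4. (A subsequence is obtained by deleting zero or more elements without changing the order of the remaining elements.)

5

One longest increasing subsequence is 6, 8, 9, 10, 21 (positions 2,5,9,10,11), of length 5; no longer one exists.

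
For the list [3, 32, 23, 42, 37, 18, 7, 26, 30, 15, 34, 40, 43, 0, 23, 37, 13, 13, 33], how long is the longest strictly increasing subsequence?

7

Let dp[i] be the longest increasing subsequence ending at position i. Then dp = [1, 2, 2, 3, 3, 2, 2, 3, 4, 3, 5, 6, 7, 1, 4, 6, 3, 3, 5].
The maximum is 7; one witness is 3, 23, 26, 30, 34, 40, 43 at positions 1,3,8,9,11,12,13.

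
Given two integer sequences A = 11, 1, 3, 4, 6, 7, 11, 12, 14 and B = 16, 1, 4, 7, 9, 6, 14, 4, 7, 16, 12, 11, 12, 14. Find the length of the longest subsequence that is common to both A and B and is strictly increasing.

7

A longest common strictly increasing subsequence is 1, 4, 6, 7, 11, 12, 14 (length 7); it appears in order in both A and B, and no longer such subsequence exists.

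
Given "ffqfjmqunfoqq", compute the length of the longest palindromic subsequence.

5

One longest palindromic subsequence is qqoqq (positions 3,7,11,12,13); it reads the same forward and backward, and the interval DP gives dp[1][13] = 5.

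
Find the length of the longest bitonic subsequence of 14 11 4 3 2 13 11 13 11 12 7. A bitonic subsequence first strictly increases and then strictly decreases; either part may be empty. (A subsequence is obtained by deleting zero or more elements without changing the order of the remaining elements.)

Let inc[i] be the LIS ending at i and dec[i] the longest strictly decreasing subsequence starting at i. inc = [1, 1, 1, 1, 1, 2, 2, 3, 2, 3, 2], dec = [5, 4, 3, 2, 1, 3, 2, 3, 2, 2, 1].
max_i inc[i]+dec[i]−1 = 5, with one witness 14, 11, 4, 3, 2.

5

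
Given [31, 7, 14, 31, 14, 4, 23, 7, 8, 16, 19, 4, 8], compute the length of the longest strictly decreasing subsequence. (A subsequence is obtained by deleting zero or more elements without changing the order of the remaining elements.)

4

Scanning left to right, the best length ending at each element is: 31→1, 7→2, 14→2, 31→1, 14→2, 4→3, 23→2, 7→3, 8→3, 16→3, 19→3, 4→4, 8→4.
So the longest decreasing subsequence has length 4, e.g. 31, 14, 7, 4.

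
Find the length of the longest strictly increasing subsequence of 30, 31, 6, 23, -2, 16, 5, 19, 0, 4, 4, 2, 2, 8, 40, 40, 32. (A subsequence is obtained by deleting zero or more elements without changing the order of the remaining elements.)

5

One longest increasing subsequence is -2, 0, 4, 8, 40 (positions 5,9,10,14,15), of length 5; no longer one exists.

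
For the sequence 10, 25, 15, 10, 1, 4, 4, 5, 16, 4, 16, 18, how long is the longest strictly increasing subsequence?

5

Scanning left to right, the best length ending at each element is: 10→1, 25→2, 15→2, 10→1, 1→1, 4→2, 4→2, 5→3, 16→4, 4→2, 16→4, 18→5.
So the longest increasing subsequence has length 5, e.g. 1, 4, 5, 16, 18.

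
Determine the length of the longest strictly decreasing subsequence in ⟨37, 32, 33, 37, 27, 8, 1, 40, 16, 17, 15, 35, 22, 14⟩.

6

One longest decreasing subsequence is 37, 32, 27, 16, 15, 14 (positions 1,2,5,9,11,14), of length 6; no longer one exists.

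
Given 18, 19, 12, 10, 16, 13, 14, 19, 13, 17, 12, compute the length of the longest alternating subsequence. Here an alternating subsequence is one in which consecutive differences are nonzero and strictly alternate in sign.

9

Track the best alternating length ending on an up-step vs a down-step at each position: up/down = 1/1, 2/1, 1/3, 1/3, 4/3, 4/5, 6/5, 6/1, 4/7, 8/7, 4/9.
The maximum over both is 9; one such subsequence is 18, 19, 12, 16, 13, 14, 13, 17, 12.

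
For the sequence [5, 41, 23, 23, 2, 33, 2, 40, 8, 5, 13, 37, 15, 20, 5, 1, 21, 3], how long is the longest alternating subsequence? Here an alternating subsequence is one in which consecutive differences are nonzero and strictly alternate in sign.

Track the best alternating length ending on an up-step vs a down-step at each position: up/down = 1/1, 2/1, 2/3, 2/3, 1/3, 4/3, 1/5, 6/3, 6/7, 6/7, 8/7, 8/7, 8/9, 10/9, 6/11, 1/11, 12/9, 12/13.
The maximum over both is 13; one such subsequence is 5, 41, 23, 33, 2, 40, 8, 37, 15, 20, 5, 21, 3.

13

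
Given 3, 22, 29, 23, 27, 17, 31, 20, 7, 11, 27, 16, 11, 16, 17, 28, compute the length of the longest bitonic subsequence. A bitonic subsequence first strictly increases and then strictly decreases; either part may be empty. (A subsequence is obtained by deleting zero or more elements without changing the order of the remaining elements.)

Let inc[i] be the LIS ending at i and dec[i] the longest strictly decreasing subsequence starting at i. inc = [1, 2, 3, 3, 4, 2, 5, 3, 2, 3, 4, 4, 3, 4, 5, 6], dec = [1, 4, 5, 4, 4, 3, 4, 3, 1, 1, 3, 2, 1, 1, 1, 1].
max_i inc[i]+dec[i]−1 = 8, with one witness 3, 22, 23, 27, 31, 27, 16, 11.

8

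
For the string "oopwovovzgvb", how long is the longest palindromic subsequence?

One longest palindromic subsequence is oowoo (positions 1,2,4,5,7); it reads the same forward and backward, and the interval DP gives dp[1][12] = 5.

5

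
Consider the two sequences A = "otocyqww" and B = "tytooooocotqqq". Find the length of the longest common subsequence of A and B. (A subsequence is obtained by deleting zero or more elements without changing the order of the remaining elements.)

4

A longest common subsequence is oocq (length 4); the LCS DP confirms no longer common subsequence exists.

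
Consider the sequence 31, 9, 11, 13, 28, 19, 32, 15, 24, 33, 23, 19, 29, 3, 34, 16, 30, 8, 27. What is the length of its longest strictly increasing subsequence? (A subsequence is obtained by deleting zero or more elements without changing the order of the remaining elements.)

Scanning left to right, the best length ending at each element is: 31→1, 9→1, 11→2, 13→3, 28→4, 19→4, 32→5, 15→4, 24→5, 33→6, 23→5, 19→5, 29→6, 3→1, 34→7, 16→5, 30→7, 8→2, 27→6.
So the longest increasing subsequence has length 7, e.g. 9, 11, 13, 28, 32, 33, 34.

7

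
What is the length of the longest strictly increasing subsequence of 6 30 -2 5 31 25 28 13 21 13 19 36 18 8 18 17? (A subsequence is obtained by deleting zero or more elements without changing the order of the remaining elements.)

Let dp[i] be the longest increasing subsequence ending at position i. Then dp = [1, 2, 1, 2, 3, 3, 4, 3, 4, 3, 4, 5, 4, 3, 4, 4].
The maximum is 5; one witness is -2, 5, 25, 28, 36 at positions 3,4,6,7,12.

5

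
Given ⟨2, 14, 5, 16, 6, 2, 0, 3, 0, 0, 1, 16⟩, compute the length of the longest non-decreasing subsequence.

Let dp[i] be the longest non-decreasing subsequence ending at position i. Then dp = [1, 2, 2, 3, 3, 2, 1, 3, 2, 3, 4, 5].
The maximum is 5; one witness is 0, 0, 0, 1, 16 at positions 7,9,10,11,12.

5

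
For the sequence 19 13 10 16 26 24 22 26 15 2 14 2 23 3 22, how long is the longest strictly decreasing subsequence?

6

Let dp[i] be the longest decreasing subsequence ending at position i. Then dp = [1, 2, 3, 2, 1, 2, 3, 1, 4, 5, 5, 6, 3, 6, 4].
The maximum is 6; one witness is 26, 24, 22, 15, 14, 2 at positions 5,6,7,9,11,12.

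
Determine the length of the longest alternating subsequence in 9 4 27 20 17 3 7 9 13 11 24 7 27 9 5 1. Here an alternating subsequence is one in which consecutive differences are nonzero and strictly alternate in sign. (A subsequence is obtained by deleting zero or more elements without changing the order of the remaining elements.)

10

A longest alternating subsequence is 9, 4, 27, 3, 13, 11, 24, 7, 27, 9 (positions 1,2,3,6,9,10,11,12,13,14); its 9 consecutive differences strictly alternate in sign, and length 10 is optimal.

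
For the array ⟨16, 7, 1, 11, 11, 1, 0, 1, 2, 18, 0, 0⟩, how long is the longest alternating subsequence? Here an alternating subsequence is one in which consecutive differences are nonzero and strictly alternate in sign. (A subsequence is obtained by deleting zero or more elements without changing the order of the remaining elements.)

6

A longest alternating subsequence is 16, 7, 11, 0, 1, 0 (positions 1,2,4,7,8,11); its 5 consecutive differences strictly alternate in sign, and length 6 is optimal.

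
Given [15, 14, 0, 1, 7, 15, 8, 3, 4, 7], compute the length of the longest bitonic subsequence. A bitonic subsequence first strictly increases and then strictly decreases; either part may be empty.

6

Let inc[i] be the LIS ending at i and dec[i] the longest strictly decreasing subsequence starting at i. inc = [1, 1, 1, 2, 3, 4, 4, 3, 4, 5], dec = [4, 3, 1, 1, 2, 3, 2, 1, 1, 1].
max_i inc[i]+dec[i]−1 = 6, with one witness 0, 1, 7, 15, 8, 7.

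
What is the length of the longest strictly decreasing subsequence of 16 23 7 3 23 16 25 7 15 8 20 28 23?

4

Scanning left to right, the best length ending at each element is: 16→1, 23→1, 7→2, 3→3, 23→1, 16→2, 25→1, 7→3, 15→3, 8→4, 20→2, 28→1, 23→2.
So the longest decreasing subsequence has length 4, e.g. 23, 16, 15, 8.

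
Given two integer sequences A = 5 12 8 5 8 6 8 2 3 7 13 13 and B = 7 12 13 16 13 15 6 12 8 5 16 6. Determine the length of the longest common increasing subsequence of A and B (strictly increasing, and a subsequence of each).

A longest common strictly increasing subsequence is 7, 13 (length 2); it appears in order in both A and B, and no longer such subsequence exists.

2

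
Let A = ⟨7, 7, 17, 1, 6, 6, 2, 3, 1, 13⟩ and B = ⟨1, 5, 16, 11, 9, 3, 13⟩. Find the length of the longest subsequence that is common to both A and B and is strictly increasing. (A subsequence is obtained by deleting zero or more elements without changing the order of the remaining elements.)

3

A longest common strictly increasing subsequence is 1, 3, 13 (length 3); it appears in order in both A and B, and no longer such subsequence exists.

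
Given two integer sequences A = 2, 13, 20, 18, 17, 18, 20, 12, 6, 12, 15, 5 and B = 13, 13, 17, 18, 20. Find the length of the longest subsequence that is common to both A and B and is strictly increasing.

For each value that appears in both, track the longest common increasing run ending there.
The best achievable length is 4; one witness is 13, 17, 18, 20 (A-positions 2,5,6,7, B-positions 1,3,4,5).

4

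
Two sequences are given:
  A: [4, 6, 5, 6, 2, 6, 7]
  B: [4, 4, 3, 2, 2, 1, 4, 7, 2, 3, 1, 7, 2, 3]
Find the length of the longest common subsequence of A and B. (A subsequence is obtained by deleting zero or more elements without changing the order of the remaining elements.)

3

Backtracking the LCS table gives one alignment: 4 (A1,B7) → 2 (A5,B9) → 7 (A7,B12).
So the longest common subsequence has length 3.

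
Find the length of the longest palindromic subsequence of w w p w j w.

One longest palindromic subsequence is wwpww (positions 1,2,3,4,6); it reads the same forward and backward, and the interval DP gives dp[1][6] = 5.

5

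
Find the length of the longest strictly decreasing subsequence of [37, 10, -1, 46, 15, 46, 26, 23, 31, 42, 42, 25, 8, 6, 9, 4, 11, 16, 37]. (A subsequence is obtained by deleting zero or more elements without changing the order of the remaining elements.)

6

Scanning left to right, the best length ending at each element is: 37→1, 10→2, -1→3, 46→1, 15→2, 46→1, 26→2, 23→3, 31→2, 42→2, 42→2, 25→3, 8→4, 6→5, 9→4, 4→6, 11→4, 16→4, 37→3.
So the longest decreasing subsequence has length 6, e.g. 37, 26, 23, 8, 6, 4.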